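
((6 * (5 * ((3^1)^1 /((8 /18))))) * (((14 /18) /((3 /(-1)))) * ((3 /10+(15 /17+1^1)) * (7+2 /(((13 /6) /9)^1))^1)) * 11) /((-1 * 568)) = 17054499 /502112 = 33.97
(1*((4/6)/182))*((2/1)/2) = 0.00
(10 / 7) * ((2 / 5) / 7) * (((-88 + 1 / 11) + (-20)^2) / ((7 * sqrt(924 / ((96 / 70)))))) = 27464 * sqrt(55) / 1452605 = 0.14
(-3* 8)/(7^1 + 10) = -24/17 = -1.41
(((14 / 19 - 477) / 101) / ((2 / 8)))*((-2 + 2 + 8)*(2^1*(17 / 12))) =-2461328 / 5757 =-427.54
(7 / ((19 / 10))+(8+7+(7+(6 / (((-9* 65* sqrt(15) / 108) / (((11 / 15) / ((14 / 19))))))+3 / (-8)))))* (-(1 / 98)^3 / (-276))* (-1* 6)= -3847 / 6580814464+209* sqrt(15) / 123119678500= -0.00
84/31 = 2.71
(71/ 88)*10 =355/ 44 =8.07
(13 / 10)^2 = 169 / 100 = 1.69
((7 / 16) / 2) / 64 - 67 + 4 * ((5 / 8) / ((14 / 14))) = -132089 / 2048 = -64.50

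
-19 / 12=-1.58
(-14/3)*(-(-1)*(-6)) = 28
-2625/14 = -375/2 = -187.50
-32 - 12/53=-1708/53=-32.23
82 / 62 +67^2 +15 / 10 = 278493 / 62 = 4491.82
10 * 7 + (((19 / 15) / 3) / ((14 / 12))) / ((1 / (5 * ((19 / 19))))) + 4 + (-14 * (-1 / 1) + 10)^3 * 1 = 291896 / 21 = 13899.81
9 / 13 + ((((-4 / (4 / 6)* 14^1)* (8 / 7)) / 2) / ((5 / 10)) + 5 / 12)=-14803 / 156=-94.89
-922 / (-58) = 15.90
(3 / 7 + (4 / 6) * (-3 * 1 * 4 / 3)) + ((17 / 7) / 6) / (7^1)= -641 / 294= -2.18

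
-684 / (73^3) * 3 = -2052 / 389017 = -0.01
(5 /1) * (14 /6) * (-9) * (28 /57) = -51.58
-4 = -4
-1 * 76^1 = -76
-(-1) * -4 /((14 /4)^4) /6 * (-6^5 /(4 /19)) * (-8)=-3151872 /2401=-1312.73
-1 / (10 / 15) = -3 / 2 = -1.50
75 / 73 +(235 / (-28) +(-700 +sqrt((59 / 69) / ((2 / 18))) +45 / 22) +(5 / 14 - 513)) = -27384677 / 22484 +sqrt(4071) / 23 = -1215.19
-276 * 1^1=-276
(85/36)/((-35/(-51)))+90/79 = 30391/6636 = 4.58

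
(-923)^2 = 851929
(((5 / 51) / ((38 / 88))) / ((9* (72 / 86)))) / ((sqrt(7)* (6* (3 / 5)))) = 11825* sqrt(7) / 9889614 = 0.00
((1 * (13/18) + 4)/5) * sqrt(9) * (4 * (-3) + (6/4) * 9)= 17/4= 4.25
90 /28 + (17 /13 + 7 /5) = 5.92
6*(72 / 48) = 9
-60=-60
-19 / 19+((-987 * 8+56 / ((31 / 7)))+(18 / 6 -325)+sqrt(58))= -254397 / 31+sqrt(58)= -8198.74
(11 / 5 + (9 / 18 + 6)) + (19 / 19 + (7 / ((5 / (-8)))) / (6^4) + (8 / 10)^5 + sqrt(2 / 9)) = sqrt(2) / 3 + 2536069 / 253125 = 10.49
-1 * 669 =-669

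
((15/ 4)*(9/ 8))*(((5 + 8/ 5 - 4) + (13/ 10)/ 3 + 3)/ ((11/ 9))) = 14661/ 704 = 20.83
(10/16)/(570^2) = 1/519840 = 0.00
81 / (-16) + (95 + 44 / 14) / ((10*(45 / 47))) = 43579 / 8400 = 5.19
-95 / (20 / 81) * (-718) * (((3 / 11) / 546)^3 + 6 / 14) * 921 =1749879457647538293 / 16048048016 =109040018.82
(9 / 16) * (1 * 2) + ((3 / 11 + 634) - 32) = 53099 / 88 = 603.40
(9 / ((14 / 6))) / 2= 1.93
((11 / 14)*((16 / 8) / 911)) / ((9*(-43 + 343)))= 11 / 17217900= 0.00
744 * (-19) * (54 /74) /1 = -381672 /37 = -10315.46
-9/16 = -0.56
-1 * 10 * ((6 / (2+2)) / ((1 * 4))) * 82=-615 / 2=-307.50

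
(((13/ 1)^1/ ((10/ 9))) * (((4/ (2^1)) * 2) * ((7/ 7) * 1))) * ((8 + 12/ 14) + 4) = 4212/ 7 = 601.71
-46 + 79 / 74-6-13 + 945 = 65199 / 74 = 881.07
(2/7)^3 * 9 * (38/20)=684/1715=0.40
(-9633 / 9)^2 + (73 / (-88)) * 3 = 907323877 / 792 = 1145610.96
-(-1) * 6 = 6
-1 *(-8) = 8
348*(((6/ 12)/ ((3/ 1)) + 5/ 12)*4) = 812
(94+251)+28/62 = 10709/31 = 345.45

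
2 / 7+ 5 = 37 / 7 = 5.29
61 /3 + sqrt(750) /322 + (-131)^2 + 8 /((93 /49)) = 5* sqrt(30) /322 + 532752 /31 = 17185.63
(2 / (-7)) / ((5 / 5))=-2 / 7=-0.29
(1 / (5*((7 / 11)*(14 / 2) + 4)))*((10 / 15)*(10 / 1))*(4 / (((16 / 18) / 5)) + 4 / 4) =1034 / 279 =3.71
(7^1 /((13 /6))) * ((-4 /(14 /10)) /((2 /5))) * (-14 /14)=300 /13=23.08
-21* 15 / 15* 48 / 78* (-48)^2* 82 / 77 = -4534272 / 143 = -31708.20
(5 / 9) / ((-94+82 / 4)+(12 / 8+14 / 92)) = -46 / 5949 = -0.01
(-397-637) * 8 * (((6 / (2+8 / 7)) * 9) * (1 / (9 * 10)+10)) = -7114296 / 5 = -1422859.20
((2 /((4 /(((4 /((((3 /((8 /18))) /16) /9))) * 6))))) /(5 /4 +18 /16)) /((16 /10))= 1280 /19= 67.37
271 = 271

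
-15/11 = -1.36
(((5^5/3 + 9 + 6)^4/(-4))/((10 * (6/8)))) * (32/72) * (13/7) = -525098034292000/15309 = -34299956515.25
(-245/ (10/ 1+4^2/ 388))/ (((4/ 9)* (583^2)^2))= -213885/ 450083577922616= -0.00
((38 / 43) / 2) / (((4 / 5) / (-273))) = -25935 / 172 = -150.78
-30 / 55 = -6 / 11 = -0.55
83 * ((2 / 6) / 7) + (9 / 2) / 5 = 1019 / 210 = 4.85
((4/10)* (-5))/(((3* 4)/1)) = -1/6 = -0.17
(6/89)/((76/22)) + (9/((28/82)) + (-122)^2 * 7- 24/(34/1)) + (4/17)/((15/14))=104213.89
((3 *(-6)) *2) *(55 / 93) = -660 / 31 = -21.29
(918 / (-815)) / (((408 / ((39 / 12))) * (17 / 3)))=-351 / 221680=-0.00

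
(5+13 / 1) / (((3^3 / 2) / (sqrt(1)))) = 4 / 3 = 1.33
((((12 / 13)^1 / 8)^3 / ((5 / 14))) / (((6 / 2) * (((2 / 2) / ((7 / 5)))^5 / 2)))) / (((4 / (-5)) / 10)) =-1058841 / 5492500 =-0.19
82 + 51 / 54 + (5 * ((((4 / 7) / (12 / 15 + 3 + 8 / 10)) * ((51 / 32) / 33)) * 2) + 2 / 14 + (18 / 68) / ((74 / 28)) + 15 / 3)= 3538945679 / 40102524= 88.25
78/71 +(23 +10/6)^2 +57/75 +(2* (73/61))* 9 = 615716201/974475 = 631.84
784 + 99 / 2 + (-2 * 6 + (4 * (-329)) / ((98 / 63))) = -49 / 2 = -24.50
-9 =-9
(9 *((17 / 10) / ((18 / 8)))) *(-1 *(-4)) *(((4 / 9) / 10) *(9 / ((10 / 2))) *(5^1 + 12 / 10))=8432 / 625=13.49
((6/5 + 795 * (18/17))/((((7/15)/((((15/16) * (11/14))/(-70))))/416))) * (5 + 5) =-65868660/833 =-79074.02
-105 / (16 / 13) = -1365 / 16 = -85.31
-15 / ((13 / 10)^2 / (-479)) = 718500 / 169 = 4251.48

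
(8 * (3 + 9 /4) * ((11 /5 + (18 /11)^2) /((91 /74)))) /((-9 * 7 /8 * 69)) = -268768 /876645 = -0.31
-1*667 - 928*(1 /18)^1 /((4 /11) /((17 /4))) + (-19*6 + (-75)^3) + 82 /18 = -423254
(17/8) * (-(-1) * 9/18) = 17/16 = 1.06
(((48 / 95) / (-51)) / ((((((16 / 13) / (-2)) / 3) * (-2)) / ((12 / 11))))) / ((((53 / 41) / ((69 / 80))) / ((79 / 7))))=-26148447 / 131816300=-0.20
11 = 11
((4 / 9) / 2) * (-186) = -124 / 3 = -41.33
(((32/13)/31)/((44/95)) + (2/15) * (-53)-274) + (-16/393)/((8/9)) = -2447233738/8710845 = -280.94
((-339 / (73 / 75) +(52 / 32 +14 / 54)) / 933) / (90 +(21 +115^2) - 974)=-5462089 / 181864106928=-0.00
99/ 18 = 11/ 2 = 5.50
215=215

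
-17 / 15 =-1.13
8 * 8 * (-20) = -1280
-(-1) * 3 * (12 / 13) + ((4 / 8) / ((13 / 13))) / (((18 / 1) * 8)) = 2.77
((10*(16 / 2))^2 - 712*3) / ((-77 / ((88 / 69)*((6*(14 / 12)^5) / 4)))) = -1279733 / 5589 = -228.97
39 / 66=13 / 22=0.59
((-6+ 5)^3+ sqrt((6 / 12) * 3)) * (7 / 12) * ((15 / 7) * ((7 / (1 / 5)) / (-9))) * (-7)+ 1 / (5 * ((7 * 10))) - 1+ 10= -157657 / 6300+ 1225 * sqrt(6) / 72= 16.65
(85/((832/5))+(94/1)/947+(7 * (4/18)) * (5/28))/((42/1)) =6295907/297827712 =0.02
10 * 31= 310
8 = 8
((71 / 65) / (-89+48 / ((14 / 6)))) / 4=-497 / 124540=-0.00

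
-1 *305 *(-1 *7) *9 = 19215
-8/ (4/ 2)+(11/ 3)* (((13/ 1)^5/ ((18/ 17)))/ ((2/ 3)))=69431647/ 36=1928656.86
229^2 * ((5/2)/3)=262205/6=43700.83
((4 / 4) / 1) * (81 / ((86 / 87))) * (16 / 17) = 56376 / 731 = 77.12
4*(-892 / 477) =-3568 / 477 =-7.48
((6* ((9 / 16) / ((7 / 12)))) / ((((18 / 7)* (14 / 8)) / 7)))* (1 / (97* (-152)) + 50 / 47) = 9.57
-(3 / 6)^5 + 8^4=131071 / 32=4095.97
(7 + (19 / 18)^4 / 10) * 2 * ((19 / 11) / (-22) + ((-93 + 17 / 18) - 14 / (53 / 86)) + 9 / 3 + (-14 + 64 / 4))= -47416625608993 / 30294498960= -1565.19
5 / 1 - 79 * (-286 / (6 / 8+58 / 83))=15600.03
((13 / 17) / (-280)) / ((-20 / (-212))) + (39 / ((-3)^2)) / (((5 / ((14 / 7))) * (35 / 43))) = 149981 / 71400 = 2.10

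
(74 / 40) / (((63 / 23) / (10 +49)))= 50209 / 1260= 39.85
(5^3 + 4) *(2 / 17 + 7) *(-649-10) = -10286331 / 17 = -605078.29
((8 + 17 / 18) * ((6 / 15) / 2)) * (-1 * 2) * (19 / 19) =-161 / 45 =-3.58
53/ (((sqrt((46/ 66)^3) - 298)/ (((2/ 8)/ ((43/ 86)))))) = -283794489/ 3191337181 - 40227 *sqrt(759)/ 6382674362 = -0.09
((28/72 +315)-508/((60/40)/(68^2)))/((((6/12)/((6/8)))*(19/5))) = -140911135/228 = -618031.29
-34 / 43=-0.79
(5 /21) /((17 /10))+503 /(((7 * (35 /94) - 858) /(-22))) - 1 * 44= -30.92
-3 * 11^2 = -363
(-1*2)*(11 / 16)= -11 / 8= -1.38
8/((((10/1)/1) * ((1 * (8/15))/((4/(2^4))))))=3/8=0.38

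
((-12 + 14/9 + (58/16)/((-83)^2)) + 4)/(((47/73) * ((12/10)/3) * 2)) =-24821825/1984032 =-12.51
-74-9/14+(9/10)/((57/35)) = -9854/133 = -74.09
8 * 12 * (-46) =-4416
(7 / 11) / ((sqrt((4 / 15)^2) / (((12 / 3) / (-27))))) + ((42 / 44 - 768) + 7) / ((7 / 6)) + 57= -594.82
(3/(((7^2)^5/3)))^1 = 0.00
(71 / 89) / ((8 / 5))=355 / 712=0.50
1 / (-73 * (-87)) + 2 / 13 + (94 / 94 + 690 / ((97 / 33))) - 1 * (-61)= 2377726747 / 8008611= 296.90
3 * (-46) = -138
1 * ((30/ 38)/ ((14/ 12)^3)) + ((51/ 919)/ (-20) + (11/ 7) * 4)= 812137153/ 119782460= 6.78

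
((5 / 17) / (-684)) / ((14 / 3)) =-5 / 54264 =-0.00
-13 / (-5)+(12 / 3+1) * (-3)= -62 / 5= -12.40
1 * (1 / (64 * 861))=1 / 55104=0.00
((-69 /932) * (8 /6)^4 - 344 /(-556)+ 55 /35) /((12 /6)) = 11973865 /12242286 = 0.98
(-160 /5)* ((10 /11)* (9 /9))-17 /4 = -1467 /44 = -33.34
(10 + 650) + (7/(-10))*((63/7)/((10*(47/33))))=3099921/4700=659.56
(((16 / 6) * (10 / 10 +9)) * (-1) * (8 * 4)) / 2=-1280 / 3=-426.67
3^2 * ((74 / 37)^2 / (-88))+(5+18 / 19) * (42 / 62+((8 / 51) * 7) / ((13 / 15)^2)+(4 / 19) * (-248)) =-210929063021 / 707338346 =-298.20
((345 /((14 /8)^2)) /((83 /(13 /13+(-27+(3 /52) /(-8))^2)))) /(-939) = -14535802315 /13768454336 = -1.06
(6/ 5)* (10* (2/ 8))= 3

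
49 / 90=0.54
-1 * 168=-168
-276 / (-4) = 69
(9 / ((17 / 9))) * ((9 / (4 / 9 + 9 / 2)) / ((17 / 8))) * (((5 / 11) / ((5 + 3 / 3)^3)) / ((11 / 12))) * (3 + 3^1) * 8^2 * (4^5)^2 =3772640.63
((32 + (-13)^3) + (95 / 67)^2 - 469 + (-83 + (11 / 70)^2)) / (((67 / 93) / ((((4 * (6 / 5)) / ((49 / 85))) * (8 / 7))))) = -4531928002896528 / 126373093525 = -35861.49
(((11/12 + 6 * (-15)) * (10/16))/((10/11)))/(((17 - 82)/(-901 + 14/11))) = -3526631/4160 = -847.75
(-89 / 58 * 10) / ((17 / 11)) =-4895 / 493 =-9.93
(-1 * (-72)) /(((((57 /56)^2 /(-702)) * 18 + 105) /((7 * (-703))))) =-4814863872 /1426519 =-3375.25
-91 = -91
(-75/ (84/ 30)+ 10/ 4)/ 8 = -85/ 28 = -3.04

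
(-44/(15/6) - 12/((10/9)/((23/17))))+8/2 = -28.21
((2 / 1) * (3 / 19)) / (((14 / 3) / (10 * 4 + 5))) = 405 / 133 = 3.05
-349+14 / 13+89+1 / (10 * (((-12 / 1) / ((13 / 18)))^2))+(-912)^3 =-758550786.92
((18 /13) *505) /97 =9090 /1261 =7.21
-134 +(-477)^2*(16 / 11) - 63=3638297 / 11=330754.27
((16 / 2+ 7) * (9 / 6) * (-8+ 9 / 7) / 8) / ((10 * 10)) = -423 / 2240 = -0.19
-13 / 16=-0.81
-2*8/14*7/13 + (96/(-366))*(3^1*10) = -6728/793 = -8.48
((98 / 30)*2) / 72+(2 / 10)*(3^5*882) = 23147257 / 540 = 42865.29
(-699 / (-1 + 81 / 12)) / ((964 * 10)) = -699 / 55430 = -0.01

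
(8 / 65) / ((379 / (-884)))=-544 / 1895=-0.29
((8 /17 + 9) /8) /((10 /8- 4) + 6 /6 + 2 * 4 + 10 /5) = 161 /1122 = 0.14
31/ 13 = 2.38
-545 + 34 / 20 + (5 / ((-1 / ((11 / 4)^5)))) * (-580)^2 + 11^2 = -264539271.91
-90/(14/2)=-90/7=-12.86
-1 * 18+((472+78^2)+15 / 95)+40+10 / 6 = 6579.82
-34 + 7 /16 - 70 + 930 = 13223 /16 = 826.44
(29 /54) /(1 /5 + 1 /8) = 1.65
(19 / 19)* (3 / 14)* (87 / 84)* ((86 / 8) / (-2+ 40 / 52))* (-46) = 1118559 / 12544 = 89.17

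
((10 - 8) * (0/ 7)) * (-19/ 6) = 0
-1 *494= -494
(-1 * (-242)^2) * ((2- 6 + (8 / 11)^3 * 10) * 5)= 44880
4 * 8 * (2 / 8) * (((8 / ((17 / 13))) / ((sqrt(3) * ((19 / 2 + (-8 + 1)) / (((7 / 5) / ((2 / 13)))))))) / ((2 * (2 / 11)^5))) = 258820.46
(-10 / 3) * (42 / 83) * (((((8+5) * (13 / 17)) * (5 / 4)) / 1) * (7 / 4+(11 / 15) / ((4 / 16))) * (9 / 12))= -1662115 / 22576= -73.62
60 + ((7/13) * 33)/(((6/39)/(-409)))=-94359/2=-47179.50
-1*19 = -19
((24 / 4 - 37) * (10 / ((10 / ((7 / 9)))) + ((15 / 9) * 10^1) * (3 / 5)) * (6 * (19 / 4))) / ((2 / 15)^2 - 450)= 138225 / 6532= 21.16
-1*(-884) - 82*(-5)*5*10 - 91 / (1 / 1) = 21293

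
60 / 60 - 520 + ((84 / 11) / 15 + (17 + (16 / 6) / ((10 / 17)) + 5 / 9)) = -245719 / 495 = -496.40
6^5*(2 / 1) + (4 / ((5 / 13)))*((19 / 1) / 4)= 78007 / 5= 15601.40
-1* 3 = -3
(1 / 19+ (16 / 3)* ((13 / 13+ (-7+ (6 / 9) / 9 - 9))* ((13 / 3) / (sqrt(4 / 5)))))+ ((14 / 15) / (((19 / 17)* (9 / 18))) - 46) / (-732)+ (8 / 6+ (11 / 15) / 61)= 152141 / 104310 - 41912* sqrt(5) / 243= -384.21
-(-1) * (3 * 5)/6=5/2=2.50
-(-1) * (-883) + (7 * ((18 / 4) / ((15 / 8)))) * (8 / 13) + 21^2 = -28058 / 65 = -431.66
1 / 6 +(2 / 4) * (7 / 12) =0.46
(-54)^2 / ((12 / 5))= 1215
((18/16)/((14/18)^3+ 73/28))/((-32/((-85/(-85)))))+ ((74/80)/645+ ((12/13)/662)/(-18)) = -561644747177/55793792683200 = -0.01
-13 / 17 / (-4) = 13 / 68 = 0.19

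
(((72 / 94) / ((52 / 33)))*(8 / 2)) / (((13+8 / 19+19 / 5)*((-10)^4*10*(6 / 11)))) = 20691 / 9995960000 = 0.00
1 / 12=0.08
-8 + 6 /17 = -130 /17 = -7.65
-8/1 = -8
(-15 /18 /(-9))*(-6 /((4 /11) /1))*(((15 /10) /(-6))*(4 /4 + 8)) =55 /16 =3.44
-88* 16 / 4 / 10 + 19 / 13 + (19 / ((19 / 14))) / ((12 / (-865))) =-406733 / 390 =-1042.91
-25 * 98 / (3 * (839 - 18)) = -2450 / 2463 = -0.99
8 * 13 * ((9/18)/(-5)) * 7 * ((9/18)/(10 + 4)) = -13/5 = -2.60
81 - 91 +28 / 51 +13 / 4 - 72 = -15953 / 204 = -78.20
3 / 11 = 0.27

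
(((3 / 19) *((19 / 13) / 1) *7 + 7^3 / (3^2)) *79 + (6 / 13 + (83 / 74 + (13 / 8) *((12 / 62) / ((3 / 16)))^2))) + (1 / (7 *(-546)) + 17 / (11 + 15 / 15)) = 3143.12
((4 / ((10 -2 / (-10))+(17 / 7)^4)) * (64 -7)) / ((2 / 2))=36015 / 7106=5.07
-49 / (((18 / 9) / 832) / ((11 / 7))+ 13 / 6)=-672672 / 29765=-22.60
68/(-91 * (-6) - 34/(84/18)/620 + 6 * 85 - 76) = 295120/4253149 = 0.07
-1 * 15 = -15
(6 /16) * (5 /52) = 15 /416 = 0.04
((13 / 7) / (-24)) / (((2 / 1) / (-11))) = 143 / 336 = 0.43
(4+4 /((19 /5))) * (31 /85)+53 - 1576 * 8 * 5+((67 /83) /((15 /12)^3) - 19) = -211133421526 /3351125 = -63003.74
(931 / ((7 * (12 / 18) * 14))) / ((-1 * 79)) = -57 / 316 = -0.18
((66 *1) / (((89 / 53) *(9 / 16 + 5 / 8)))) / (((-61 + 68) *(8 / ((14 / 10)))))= 6996 / 8455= 0.83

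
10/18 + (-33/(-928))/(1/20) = 2645/2088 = 1.27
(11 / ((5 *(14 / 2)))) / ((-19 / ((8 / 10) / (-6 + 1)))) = 44 / 16625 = 0.00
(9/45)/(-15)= -1/75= -0.01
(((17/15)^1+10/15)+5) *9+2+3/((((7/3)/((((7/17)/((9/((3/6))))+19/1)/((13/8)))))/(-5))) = -93248/7735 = -12.06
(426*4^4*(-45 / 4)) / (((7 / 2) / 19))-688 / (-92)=-1072291916 / 161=-6660198.24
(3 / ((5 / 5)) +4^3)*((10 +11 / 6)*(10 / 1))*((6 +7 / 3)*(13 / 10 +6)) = 8681525 / 18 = 482306.94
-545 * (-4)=2180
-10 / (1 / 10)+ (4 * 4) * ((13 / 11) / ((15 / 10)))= -2884 / 33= -87.39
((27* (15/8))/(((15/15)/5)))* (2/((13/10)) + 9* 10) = 1204875/52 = 23170.67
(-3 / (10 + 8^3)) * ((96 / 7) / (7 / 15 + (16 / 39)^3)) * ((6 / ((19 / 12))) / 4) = -85419360 / 612842587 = -0.14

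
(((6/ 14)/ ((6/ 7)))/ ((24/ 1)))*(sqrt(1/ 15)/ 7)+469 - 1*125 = sqrt(15)/ 5040+344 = 344.00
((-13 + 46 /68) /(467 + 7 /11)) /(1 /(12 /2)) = -13827 /87448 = -0.16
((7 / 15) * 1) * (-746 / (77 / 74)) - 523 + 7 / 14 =-857.07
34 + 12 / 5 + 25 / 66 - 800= -251863 / 330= -763.22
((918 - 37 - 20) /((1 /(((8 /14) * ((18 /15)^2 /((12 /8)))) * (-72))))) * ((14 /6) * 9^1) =-17853696 /25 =-714147.84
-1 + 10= 9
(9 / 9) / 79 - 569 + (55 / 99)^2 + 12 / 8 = -7258753 / 12798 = -567.18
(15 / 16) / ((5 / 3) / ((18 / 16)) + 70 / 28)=81 / 344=0.24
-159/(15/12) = -636/5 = -127.20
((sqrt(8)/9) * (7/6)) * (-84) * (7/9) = -1372 * sqrt(2)/81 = -23.95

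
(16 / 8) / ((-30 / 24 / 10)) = -16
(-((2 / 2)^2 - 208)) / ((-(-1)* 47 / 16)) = 3312 / 47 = 70.47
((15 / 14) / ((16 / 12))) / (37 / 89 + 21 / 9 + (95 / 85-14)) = -40851 / 515144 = -0.08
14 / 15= 0.93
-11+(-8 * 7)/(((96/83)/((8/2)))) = -204.67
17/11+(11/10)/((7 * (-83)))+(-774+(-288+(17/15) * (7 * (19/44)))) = -81065797/76692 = -1057.03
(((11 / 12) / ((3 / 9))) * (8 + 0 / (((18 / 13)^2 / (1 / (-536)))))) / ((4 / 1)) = 11 / 2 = 5.50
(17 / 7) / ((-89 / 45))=-765 / 623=-1.23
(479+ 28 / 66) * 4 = 63284 / 33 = 1917.70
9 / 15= 3 / 5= 0.60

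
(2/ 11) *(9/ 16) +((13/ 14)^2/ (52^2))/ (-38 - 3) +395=558807357/ 1414336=395.10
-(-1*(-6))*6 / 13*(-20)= 55.38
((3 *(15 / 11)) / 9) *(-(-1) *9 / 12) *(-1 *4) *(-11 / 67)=15 / 67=0.22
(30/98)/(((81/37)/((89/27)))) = 16465/35721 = 0.46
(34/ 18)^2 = 289/ 81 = 3.57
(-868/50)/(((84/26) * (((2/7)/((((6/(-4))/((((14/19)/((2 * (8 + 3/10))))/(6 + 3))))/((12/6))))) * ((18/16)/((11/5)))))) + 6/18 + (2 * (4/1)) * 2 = 21033773/3750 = 5609.01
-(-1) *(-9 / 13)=-0.69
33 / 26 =1.27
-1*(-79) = 79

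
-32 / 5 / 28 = -8 / 35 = -0.23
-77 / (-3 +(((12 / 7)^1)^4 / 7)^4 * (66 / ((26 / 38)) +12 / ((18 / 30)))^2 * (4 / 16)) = -0.01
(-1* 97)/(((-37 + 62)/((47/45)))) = -4559/1125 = -4.05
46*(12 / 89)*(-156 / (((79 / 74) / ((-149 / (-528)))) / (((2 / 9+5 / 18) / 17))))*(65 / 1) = -642870930 / 1314797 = -488.95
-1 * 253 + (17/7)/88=-155831/616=-252.97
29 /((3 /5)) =145 /3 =48.33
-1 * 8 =-8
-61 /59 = -1.03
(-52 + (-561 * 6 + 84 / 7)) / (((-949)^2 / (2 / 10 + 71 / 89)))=-116328 / 30828265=-0.00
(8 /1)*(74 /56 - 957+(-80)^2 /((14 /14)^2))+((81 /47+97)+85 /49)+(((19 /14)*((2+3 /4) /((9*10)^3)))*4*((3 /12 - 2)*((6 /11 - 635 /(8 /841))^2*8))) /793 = 39406834790759533267 /937275603264000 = 42044.02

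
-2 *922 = -1844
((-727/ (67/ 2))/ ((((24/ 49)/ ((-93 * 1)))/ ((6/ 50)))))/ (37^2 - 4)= 157759/ 435500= 0.36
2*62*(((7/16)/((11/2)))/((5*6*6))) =217/3960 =0.05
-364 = -364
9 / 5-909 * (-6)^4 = -5890311 / 5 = -1178062.20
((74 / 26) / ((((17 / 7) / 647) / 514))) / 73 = 86132522 / 16133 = 5338.90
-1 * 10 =-10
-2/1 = -2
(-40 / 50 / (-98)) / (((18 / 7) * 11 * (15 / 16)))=16 / 51975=0.00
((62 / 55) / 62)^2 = 1 / 3025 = 0.00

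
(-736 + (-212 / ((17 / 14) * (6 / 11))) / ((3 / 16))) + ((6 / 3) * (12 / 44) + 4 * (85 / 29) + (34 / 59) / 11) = -6999656696 / 2879613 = -2430.76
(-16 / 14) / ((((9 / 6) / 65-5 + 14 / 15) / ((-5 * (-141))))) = 2199600 / 11039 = 199.26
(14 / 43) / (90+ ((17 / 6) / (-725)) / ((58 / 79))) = 0.00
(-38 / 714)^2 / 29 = 361 / 3696021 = 0.00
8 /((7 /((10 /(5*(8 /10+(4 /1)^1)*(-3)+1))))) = -80 /497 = -0.16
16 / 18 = 8 / 9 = 0.89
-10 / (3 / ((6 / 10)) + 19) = -5 / 12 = -0.42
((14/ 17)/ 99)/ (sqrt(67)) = 14 * sqrt(67)/ 112761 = 0.00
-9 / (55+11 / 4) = -12 / 77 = -0.16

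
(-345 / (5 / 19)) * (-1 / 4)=1311 / 4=327.75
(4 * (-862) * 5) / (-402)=8620 / 201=42.89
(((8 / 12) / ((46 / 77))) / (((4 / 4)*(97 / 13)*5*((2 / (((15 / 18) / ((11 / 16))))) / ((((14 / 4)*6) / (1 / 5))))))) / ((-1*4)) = -3185 / 6693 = -0.48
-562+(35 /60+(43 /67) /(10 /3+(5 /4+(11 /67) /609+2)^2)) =-57997049731787 /103313321796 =-561.37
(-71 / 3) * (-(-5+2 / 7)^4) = 28066797 / 2401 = 11689.63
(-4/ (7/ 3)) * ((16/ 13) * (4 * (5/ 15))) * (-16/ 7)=4096/ 637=6.43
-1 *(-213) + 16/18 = 213.89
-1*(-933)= 933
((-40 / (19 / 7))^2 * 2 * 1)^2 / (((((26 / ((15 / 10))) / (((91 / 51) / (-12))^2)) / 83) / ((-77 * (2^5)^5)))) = -52477155249005527040000 / 1016894763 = -51605296003481.85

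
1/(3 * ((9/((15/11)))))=0.05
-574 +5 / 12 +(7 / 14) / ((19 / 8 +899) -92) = -44567377 / 77700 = -573.58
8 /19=0.42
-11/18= -0.61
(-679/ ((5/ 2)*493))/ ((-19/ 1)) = 1358/ 46835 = 0.03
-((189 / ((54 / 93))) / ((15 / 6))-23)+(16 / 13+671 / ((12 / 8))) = 66566 / 195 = 341.36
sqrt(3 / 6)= 0.71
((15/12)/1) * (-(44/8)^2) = -37.81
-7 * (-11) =77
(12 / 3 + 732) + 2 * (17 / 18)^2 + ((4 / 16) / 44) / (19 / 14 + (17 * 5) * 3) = 18874278803 / 25582392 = 737.78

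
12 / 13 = 0.92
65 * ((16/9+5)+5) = 6890/9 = 765.56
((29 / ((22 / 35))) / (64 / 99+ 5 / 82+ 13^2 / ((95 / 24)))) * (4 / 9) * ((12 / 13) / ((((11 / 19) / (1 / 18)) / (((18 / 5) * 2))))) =1442209440 / 4786523599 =0.30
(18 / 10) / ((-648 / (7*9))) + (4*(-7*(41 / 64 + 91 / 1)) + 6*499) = 34231 / 80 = 427.89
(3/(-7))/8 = -3/56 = -0.05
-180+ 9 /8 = -1431 /8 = -178.88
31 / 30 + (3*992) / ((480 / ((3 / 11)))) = 899 / 330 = 2.72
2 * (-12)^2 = 288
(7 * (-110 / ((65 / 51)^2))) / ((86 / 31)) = -6208587 / 36335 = -170.87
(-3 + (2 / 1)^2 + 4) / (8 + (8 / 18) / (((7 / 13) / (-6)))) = 105 / 64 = 1.64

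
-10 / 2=-5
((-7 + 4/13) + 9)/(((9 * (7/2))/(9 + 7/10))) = 194/273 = 0.71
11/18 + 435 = 7841/18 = 435.61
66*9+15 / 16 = 594.94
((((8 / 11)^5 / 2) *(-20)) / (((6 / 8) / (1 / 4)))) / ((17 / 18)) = -0.72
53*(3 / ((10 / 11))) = 1749 / 10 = 174.90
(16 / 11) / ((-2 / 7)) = -56 / 11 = -5.09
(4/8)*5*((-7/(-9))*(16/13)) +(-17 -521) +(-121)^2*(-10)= -17192636/117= -146945.61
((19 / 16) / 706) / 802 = 19 / 9059392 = 0.00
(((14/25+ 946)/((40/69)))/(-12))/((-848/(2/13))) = 34017/1378000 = 0.02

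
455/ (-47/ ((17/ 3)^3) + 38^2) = 2235415/ 7093103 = 0.32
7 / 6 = 1.17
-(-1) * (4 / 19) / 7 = 4 / 133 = 0.03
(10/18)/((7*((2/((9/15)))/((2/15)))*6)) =1/1890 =0.00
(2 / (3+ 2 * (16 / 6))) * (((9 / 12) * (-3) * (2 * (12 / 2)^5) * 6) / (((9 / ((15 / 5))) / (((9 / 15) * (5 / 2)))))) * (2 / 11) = -1259712 / 275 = -4580.77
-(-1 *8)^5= 32768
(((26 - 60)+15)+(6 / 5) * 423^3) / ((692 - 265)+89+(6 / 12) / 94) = 85374880916 / 485045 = 176014.35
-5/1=-5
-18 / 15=-6 / 5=-1.20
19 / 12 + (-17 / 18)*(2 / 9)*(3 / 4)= 77 / 54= 1.43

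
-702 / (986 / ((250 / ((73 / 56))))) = -4914000 / 35989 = -136.54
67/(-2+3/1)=67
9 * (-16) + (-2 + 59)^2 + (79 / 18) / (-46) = 2570861 / 828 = 3104.90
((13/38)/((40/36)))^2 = 13689/144400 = 0.09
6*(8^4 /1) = 24576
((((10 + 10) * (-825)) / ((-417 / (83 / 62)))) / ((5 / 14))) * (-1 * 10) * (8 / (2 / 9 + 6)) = -8217000 / 4309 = -1906.94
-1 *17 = -17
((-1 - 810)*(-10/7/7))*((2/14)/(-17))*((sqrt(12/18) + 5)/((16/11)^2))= -2453275/746368 - 490655*sqrt(6)/2239104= -3.82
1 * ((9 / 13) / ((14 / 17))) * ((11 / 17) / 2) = 0.27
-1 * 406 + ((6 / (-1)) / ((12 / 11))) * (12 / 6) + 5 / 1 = -412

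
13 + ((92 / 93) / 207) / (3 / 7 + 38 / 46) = 1099303 / 84537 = 13.00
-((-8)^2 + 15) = -79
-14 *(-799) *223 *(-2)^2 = 9977912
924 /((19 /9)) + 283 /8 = 71905 /152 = 473.06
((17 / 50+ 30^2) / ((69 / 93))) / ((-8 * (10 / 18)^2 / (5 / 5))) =-113037687 / 230000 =-491.47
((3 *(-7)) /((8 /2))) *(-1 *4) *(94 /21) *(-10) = -940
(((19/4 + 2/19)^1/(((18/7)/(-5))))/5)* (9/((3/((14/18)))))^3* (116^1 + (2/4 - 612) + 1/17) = 552746215/46512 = 11883.95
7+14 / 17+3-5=99 / 17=5.82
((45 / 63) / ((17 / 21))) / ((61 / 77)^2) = 88935 / 63257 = 1.41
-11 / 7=-1.57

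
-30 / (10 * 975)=-1 / 325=-0.00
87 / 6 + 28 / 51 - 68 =-5401 / 102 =-52.95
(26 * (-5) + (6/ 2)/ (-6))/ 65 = -261/ 130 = -2.01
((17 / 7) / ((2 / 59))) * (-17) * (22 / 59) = -3179 / 7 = -454.14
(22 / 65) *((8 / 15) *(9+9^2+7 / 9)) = 143792 / 8775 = 16.39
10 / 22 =5 / 11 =0.45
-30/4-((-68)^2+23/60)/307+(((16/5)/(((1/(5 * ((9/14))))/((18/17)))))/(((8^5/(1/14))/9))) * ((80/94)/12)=-8331086661181/369234647040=-22.56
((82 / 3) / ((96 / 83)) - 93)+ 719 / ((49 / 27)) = 2306011 / 7056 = 326.82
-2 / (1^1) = -2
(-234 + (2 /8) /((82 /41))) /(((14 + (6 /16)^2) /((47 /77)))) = -703496 /69685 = -10.10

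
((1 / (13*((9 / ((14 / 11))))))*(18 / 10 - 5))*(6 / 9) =-448 / 19305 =-0.02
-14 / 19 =-0.74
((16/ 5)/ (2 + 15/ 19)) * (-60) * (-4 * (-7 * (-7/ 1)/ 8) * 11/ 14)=70224/ 53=1324.98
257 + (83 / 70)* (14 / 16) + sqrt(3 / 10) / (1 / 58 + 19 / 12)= 174* sqrt(30) / 2785 + 20643 / 80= 258.38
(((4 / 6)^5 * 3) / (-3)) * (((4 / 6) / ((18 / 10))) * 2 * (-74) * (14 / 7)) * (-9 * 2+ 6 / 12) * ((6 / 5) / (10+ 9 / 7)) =-4641280 / 172773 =-26.86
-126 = -126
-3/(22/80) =-120/11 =-10.91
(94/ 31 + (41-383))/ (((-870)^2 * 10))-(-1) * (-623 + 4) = -619.00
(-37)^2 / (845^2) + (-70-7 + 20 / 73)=-76.72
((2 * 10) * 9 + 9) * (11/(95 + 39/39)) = 693/32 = 21.66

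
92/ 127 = 0.72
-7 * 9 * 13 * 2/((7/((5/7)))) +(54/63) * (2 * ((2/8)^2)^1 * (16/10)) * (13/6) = -5837/35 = -166.77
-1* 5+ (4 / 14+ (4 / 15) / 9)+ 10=5023 / 945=5.32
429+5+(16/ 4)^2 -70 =380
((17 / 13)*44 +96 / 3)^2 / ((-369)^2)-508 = -507.94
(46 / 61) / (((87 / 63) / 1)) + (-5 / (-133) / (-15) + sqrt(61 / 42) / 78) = sqrt(2562) / 3276 + 383665 / 705831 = 0.56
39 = 39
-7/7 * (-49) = 49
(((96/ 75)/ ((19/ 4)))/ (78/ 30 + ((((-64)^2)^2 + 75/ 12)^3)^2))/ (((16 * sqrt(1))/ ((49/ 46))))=802816/ 997933817292999679040542927990350677887695806255805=0.00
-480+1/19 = -9119/19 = -479.95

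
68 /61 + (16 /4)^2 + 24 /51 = 18236 /1037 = 17.59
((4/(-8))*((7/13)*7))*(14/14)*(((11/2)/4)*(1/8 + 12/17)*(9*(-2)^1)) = 548163/14144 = 38.76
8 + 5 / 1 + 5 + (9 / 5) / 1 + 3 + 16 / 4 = 134 / 5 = 26.80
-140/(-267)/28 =5/267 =0.02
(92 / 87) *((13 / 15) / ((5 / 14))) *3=16744 / 2175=7.70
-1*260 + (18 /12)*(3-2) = -517 /2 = -258.50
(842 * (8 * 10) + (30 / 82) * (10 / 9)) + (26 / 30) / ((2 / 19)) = 82863427 / 1230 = 67368.64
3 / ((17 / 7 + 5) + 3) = 21 / 73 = 0.29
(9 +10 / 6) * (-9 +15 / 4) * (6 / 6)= -56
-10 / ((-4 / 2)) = 5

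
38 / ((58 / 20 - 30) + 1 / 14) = -665 / 473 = -1.41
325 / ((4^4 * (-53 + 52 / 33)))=-10725 / 434432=-0.02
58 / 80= 29 / 40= 0.72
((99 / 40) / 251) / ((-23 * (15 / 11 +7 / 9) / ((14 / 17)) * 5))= -68607 / 2080589200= -0.00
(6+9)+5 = 20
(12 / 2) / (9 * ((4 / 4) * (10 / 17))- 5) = 102 / 5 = 20.40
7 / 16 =0.44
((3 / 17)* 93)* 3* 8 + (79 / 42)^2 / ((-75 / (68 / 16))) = 3541719551 / 8996400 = 393.68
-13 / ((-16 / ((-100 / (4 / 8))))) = -325 / 2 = -162.50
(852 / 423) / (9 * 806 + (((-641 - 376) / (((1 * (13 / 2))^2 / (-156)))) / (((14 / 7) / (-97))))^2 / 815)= 0.00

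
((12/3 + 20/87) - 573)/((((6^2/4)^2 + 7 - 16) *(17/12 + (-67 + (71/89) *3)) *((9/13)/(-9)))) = -8178833/5032602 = -1.63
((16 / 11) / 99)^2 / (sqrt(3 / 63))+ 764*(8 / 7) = 256*sqrt(21) / 1185921+ 6112 / 7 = 873.14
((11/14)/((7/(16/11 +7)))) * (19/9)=589/294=2.00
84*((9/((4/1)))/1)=189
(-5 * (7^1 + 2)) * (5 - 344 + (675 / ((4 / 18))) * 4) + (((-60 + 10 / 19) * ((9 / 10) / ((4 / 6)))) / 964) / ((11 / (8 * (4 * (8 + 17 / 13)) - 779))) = -2784151568115 / 5238376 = -531491.36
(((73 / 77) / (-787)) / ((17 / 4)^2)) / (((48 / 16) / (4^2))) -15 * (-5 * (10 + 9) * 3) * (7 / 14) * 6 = 12825.00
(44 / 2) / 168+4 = 347 / 84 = 4.13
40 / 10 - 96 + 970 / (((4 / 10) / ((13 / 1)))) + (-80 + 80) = 31433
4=4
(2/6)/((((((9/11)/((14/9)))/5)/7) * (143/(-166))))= -81340/3159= -25.75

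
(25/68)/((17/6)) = 75/578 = 0.13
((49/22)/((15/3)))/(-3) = -49/330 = -0.15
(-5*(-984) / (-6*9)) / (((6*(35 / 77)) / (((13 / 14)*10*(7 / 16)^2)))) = -205205 / 3456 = -59.38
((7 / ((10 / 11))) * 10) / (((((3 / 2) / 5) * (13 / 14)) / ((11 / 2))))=59290 / 39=1520.26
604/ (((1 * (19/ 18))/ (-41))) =-445752/ 19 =-23460.63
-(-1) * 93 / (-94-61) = -3 / 5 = -0.60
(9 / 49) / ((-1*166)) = -9 / 8134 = -0.00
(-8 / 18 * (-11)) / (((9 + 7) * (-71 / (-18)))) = 11 / 142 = 0.08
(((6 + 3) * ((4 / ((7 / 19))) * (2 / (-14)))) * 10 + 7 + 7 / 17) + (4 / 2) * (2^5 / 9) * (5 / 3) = -2706302 / 22491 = -120.33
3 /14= 0.21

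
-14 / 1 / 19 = -14 / 19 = -0.74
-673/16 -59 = -1617/16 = -101.06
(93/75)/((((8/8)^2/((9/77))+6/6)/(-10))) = -279/215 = -1.30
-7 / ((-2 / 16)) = 56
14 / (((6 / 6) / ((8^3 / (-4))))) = -1792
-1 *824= -824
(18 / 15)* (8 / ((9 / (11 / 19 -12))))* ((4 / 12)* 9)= -3472 / 95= -36.55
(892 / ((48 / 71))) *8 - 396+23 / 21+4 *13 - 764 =66139 / 7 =9448.43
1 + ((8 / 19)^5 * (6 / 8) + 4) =12405071 / 2476099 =5.01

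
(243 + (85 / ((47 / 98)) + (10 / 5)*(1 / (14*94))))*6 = 829545 / 329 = 2521.41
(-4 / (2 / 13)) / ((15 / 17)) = -442 / 15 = -29.47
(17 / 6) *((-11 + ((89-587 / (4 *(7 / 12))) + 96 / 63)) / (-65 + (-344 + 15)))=61421 / 49644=1.24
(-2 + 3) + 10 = 11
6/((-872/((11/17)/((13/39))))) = -99/7412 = -0.01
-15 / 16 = -0.94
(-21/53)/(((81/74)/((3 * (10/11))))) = -5180/5247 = -0.99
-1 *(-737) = 737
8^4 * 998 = 4087808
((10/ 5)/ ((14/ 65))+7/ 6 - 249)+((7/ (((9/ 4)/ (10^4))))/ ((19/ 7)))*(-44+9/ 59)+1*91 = -71008120511/ 141246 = -502726.59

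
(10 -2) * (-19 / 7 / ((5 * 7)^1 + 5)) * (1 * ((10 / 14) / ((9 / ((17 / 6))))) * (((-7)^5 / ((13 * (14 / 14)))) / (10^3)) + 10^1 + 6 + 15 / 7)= -333356539 / 34398000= -9.69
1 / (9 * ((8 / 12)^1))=1 / 6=0.17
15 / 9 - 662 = -1981 / 3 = -660.33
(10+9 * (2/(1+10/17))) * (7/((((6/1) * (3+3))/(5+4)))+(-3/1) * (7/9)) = -112/9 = -12.44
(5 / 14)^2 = 25 / 196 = 0.13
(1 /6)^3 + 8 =1729 /216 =8.00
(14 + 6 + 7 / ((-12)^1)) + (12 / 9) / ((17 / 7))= 4073 / 204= 19.97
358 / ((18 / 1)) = 19.89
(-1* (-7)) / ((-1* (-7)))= 1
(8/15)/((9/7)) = 56/135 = 0.41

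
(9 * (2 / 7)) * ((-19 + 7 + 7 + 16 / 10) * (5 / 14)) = -153 / 49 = -3.12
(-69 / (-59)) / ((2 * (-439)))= -69 / 51802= -0.00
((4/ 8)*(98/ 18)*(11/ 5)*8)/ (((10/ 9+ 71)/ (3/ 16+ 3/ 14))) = 63/ 236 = 0.27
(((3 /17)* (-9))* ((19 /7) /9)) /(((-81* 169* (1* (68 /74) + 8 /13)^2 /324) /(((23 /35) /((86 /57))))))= 0.00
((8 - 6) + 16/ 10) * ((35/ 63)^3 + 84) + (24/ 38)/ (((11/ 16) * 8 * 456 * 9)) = 487329107/ 1608255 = 303.02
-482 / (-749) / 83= 482 / 62167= 0.01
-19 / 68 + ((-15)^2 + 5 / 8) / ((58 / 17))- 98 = -253583 / 7888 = -32.15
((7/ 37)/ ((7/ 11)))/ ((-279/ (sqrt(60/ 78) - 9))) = 11/ 1147 - 11 * sqrt(130)/ 134199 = 0.01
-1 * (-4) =4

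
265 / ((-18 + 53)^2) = 53 / 245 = 0.22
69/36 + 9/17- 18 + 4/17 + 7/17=-3041/204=-14.91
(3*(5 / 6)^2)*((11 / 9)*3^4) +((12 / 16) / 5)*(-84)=193.65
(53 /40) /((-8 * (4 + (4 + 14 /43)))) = -2279 /114560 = -0.02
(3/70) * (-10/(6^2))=-1/84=-0.01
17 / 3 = 5.67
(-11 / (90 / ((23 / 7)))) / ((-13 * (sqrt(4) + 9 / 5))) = 253 / 31122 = 0.01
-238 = -238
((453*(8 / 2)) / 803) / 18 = 302 / 2409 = 0.13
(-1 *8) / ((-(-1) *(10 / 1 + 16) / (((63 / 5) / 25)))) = -252 / 1625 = -0.16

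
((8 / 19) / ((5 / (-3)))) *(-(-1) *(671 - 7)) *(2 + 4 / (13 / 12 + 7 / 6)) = -180608 / 285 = -633.71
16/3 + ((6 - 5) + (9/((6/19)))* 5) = 148.83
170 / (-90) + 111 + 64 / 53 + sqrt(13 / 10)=sqrt(130) / 10 + 52622 / 477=111.46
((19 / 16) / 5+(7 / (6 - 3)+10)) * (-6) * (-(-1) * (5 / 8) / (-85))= 3017 / 5440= 0.55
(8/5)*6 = 48/5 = 9.60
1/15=0.07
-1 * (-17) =17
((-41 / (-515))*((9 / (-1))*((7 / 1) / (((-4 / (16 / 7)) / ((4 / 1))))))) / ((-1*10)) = -2952 / 2575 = -1.15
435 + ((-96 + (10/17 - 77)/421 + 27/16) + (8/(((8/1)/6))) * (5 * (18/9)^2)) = 52733463/114512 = 460.51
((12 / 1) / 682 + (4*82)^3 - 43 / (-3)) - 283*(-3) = 36100048904 / 1023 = 35288415.35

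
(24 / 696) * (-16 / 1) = -0.55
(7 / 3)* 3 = 7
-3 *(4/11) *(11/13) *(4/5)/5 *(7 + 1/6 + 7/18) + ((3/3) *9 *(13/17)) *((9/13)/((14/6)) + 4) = 194209/6825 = 28.46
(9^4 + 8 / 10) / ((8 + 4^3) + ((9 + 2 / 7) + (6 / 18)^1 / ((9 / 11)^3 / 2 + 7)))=13340894007 / 165356375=80.68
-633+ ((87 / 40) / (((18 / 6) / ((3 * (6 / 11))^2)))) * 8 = -373569 / 605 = -617.47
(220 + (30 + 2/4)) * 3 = 1503/2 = 751.50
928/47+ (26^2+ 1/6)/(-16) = -101591/4512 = -22.52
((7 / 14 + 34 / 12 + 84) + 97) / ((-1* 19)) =-553 / 57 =-9.70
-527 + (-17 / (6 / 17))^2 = 64549 / 36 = 1793.03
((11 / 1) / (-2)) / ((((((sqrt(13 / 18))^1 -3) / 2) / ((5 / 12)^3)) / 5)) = 6875 * sqrt(26) / 85824 +6875 / 4768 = 1.85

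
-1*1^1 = -1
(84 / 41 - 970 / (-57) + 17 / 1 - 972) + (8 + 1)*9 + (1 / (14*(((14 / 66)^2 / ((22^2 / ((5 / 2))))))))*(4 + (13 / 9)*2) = 5059036516 / 4007955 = 1262.25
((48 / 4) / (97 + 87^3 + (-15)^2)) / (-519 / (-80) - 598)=-192 / 6235251565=-0.00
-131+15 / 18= -781 / 6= -130.17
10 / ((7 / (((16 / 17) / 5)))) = 32 / 119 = 0.27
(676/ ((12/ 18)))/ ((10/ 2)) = 1014/ 5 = 202.80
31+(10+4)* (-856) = -11953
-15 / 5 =-3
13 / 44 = 0.30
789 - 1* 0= 789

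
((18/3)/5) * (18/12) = 1.80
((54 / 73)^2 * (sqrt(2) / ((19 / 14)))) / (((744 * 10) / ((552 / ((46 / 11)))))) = 112266 * sqrt(2) / 15693905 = 0.01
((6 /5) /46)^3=27 /1520875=0.00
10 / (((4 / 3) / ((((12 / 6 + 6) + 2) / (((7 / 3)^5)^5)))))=63546645708225 / 1341068619663964900807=0.00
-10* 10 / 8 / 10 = -5 / 4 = -1.25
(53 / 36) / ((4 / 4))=53 / 36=1.47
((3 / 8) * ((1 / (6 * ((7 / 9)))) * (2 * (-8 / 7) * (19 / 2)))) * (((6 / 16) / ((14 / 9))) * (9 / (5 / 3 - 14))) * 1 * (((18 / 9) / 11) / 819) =13851 / 203259056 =0.00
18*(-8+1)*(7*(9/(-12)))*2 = 1323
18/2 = 9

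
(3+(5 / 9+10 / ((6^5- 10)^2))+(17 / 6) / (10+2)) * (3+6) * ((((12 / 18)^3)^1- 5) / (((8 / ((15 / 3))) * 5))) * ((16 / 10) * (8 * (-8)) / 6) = 697011437572 / 2035488015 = 342.43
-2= -2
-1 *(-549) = 549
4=4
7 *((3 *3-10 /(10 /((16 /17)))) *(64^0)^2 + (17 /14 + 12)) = 5063 /34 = 148.91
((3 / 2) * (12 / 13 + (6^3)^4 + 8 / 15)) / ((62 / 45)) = 955063250559 / 403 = 2369883996.42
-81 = -81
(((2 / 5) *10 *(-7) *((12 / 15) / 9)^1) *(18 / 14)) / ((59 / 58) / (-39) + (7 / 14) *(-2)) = 36192 / 11605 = 3.12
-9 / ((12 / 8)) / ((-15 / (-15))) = -6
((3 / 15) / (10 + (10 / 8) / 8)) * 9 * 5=288 / 325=0.89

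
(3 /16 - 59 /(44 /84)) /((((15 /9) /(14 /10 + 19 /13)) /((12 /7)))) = -16565067 /50050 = -330.97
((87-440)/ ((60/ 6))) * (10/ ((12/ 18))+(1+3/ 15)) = -571.86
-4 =-4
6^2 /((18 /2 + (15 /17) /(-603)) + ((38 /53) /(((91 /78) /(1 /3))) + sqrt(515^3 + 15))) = -53246127997440 /21951249313836275561 + 28927458681282* sqrt(136590890) /109756246569181377805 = 0.00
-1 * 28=-28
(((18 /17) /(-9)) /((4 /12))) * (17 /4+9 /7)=-465 /238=-1.95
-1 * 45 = -45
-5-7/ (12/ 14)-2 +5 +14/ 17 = -953/ 102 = -9.34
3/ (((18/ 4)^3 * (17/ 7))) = 56/ 4131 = 0.01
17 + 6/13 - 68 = -657/13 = -50.54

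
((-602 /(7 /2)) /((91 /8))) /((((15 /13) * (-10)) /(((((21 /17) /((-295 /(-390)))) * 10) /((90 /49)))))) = 876512 /75225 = 11.65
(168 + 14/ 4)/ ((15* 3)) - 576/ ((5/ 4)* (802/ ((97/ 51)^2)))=18071591/ 10430010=1.73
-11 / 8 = -1.38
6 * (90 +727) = 4902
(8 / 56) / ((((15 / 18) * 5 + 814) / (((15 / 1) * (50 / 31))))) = 0.00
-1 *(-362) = 362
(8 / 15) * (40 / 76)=16 / 57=0.28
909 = 909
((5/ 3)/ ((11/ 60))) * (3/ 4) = 75/ 11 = 6.82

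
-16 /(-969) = 0.02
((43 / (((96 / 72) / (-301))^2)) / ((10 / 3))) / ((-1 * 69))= -9527.88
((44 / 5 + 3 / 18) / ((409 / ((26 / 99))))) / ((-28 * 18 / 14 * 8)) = -3497 / 174921120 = -0.00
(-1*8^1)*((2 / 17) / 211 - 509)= 14606248 / 3587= 4072.00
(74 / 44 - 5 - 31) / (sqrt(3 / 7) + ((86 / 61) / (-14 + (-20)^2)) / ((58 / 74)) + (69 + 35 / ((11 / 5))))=-115084273833435851 / 284737011019586152 + 193615408263629*sqrt(21) / 284737011019586152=-0.40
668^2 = 446224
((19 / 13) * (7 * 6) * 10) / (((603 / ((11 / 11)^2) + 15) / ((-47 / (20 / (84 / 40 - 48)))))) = 2869209 / 26780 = 107.14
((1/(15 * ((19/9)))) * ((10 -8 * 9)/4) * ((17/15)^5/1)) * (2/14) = -44015567/336656250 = -0.13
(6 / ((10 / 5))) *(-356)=-1068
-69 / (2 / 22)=-759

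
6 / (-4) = -3 / 2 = -1.50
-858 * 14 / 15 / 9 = -4004 / 45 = -88.98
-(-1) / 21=0.05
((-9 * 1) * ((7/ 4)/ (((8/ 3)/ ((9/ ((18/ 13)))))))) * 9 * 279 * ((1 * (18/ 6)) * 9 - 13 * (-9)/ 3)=-203594391/ 32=-6362324.72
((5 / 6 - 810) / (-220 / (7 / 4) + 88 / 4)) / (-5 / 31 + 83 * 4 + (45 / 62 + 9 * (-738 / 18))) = -1053535 / 4920102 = -0.21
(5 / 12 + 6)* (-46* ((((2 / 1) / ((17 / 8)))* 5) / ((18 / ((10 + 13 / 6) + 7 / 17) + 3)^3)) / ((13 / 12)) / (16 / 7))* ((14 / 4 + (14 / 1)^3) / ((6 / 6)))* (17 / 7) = -4110514861591523 / 95542092945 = -43023.08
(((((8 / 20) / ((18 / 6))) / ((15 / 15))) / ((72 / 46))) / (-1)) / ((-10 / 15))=0.13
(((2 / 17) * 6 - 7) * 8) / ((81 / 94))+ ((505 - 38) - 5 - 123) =386339 / 1377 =280.57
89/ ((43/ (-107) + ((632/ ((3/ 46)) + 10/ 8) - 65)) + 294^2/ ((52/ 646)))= 1485588/ 18084573361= 0.00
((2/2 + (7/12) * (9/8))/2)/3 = 53/192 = 0.28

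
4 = 4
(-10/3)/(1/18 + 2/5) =-300/41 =-7.32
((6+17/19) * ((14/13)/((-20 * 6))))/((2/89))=-81613/29640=-2.75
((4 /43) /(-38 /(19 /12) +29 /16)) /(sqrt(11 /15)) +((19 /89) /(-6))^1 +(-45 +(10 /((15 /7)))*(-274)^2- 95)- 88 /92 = 4301324351 /12282- 64*sqrt(165) /167915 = 350213.67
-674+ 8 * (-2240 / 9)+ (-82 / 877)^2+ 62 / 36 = -36872692357 / 13844322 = -2663.38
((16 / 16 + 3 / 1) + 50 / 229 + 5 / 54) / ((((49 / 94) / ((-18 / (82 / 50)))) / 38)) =-3449.18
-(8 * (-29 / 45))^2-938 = -1953274 / 2025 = -964.58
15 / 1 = 15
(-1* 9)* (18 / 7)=-162 / 7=-23.14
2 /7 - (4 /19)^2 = 610 /2527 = 0.24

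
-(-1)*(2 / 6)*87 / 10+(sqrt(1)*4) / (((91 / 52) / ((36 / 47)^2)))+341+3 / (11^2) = 6460002547 / 18710230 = 345.27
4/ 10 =2/ 5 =0.40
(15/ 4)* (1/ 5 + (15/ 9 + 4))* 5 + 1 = 111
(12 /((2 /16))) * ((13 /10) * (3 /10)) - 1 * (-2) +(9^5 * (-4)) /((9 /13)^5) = -37128314 /25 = -1485132.56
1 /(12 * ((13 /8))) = 2 /39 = 0.05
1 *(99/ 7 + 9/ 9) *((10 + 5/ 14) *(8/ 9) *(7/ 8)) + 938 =66779/ 63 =1059.98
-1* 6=-6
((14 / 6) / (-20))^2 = 49 / 3600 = 0.01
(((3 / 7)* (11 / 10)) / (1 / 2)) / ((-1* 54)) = -11 / 630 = -0.02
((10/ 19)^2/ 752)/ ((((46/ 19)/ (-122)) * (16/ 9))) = -0.01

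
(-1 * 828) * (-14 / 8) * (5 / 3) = 2415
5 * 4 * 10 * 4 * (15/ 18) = 2000/ 3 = 666.67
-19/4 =-4.75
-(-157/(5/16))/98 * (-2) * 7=-2512/35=-71.77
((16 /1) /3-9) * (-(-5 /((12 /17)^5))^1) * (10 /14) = -390460675 /5225472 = -74.72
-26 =-26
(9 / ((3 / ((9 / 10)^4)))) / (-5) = -19683 / 50000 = -0.39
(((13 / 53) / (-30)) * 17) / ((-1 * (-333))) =-221 / 529470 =-0.00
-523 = -523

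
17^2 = 289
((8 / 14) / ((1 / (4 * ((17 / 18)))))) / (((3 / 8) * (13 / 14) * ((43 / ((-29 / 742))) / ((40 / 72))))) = -157760 / 50395527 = -0.00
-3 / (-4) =3 / 4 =0.75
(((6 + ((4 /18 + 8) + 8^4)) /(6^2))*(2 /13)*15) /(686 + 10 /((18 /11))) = 92480 /242931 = 0.38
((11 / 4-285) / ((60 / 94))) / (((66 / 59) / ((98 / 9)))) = -153405133 / 35640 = -4304.30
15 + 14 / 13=209 / 13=16.08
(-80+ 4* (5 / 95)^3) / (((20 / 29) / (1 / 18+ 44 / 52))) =-839398301 / 8025030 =-104.60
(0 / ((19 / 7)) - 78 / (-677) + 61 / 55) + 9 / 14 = 973333 / 521290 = 1.87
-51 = -51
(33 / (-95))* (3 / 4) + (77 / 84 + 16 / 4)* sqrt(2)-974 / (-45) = 59* sqrt(2) / 12 + 73133 / 3420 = 28.34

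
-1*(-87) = 87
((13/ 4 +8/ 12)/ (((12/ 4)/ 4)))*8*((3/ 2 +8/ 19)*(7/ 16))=35.11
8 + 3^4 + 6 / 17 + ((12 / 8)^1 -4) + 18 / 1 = 3565 / 34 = 104.85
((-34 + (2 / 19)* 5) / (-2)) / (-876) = -53 / 2774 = -0.02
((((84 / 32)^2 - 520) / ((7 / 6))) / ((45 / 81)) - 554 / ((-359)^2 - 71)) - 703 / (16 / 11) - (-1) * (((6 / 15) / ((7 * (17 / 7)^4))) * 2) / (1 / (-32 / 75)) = -115219351419215801 / 90370056084000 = -1274.97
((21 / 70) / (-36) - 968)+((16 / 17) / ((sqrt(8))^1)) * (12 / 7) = -116161 / 120+48 * sqrt(2) / 119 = -967.44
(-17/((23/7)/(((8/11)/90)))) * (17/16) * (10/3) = -2023/13662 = -0.15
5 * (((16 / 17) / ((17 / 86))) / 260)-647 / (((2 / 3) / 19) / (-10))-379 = 184016.09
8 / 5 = 1.60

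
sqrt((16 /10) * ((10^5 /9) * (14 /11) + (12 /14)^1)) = 4 * sqrt(1886614345) /1155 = 150.42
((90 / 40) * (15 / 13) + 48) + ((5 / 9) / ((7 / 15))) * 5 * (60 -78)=-20583 / 364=-56.55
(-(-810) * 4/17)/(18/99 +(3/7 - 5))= -124740/2873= -43.42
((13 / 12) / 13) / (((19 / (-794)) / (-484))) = 96074 / 57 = 1685.51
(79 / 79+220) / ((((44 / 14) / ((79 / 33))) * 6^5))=122213 / 5645376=0.02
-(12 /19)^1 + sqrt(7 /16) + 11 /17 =5 /323 + sqrt(7) /4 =0.68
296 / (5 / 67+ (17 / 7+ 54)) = 34706 / 6625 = 5.24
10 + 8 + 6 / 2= 21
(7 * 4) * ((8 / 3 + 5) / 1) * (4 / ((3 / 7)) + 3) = 23828 / 9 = 2647.56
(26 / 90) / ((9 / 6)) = 26 / 135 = 0.19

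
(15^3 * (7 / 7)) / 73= 3375 / 73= 46.23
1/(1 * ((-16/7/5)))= -35/16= -2.19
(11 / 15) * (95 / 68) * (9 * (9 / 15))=5.53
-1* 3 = -3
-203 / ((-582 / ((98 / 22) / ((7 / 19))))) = 4.22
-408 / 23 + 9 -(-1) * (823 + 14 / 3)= 56506 / 69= 818.93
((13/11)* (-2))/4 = -13/22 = -0.59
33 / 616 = 3 / 56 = 0.05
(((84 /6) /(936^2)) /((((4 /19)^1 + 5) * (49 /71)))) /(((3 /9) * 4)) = 0.00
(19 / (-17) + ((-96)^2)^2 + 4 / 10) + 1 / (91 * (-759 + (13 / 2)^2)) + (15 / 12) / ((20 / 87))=84934660.72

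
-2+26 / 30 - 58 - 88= -2207 / 15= -147.13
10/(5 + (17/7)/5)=1.82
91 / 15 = 6.07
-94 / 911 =-0.10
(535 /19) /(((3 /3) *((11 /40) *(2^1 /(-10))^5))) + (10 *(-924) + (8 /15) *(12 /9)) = -3096270512 /9405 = -329215.37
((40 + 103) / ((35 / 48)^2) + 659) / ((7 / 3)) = 3410241 / 8575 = 397.70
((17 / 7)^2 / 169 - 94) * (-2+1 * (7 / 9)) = 114.85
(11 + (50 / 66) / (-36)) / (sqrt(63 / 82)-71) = -37968173 / 245499606-13043 * sqrt(574) / 163666404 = -0.16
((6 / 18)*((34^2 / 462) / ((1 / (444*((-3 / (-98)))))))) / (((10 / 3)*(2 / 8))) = 13.60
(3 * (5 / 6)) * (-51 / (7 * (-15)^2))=-0.08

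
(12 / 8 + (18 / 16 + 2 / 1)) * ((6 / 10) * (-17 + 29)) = 333 / 10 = 33.30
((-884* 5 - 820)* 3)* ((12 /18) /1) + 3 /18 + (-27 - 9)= -63095 /6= -10515.83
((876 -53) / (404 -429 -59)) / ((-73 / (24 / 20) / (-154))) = -9053 / 365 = -24.80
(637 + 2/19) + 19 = 12466/19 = 656.11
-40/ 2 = -20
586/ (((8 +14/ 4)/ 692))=811024/ 23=35261.91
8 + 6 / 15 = 42 / 5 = 8.40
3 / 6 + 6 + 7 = 27 / 2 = 13.50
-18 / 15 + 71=349 / 5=69.80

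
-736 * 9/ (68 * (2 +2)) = -24.35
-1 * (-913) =913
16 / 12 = 1.33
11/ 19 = 0.58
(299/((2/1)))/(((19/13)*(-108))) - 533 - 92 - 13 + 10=-2581199/4104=-628.95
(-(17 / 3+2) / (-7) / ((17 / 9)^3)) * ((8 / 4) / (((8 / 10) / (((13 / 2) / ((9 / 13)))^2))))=9853545 / 275128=35.81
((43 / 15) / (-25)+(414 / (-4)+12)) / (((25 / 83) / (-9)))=17109039 / 6250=2737.45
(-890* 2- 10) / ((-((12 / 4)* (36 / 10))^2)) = 22375 / 1458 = 15.35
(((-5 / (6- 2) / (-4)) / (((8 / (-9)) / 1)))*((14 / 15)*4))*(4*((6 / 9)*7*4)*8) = -784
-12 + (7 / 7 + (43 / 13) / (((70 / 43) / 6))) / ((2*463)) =-2524979 / 210665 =-11.99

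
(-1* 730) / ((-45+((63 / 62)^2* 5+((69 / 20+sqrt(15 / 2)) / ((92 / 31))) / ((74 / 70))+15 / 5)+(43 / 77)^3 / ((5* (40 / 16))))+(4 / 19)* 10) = 936721486819580925126390419000000* sqrt(30) / 9093739818877610668284101565124681+197596517514476938192164081552916000 / 9093739818877610668284101565124681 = 22.29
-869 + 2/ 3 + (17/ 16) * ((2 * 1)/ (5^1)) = -104149/ 120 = -867.91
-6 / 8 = -3 / 4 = -0.75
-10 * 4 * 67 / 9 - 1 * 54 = -351.78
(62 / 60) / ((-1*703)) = -31 / 21090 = -0.00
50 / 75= 2 / 3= 0.67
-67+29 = -38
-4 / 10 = -2 / 5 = -0.40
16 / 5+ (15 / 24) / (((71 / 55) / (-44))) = -12853 / 710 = -18.10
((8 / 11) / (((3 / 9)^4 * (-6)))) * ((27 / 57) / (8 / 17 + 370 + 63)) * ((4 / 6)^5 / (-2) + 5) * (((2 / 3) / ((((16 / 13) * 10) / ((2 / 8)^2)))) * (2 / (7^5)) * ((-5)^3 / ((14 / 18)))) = 1806675 / 527108932448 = 0.00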